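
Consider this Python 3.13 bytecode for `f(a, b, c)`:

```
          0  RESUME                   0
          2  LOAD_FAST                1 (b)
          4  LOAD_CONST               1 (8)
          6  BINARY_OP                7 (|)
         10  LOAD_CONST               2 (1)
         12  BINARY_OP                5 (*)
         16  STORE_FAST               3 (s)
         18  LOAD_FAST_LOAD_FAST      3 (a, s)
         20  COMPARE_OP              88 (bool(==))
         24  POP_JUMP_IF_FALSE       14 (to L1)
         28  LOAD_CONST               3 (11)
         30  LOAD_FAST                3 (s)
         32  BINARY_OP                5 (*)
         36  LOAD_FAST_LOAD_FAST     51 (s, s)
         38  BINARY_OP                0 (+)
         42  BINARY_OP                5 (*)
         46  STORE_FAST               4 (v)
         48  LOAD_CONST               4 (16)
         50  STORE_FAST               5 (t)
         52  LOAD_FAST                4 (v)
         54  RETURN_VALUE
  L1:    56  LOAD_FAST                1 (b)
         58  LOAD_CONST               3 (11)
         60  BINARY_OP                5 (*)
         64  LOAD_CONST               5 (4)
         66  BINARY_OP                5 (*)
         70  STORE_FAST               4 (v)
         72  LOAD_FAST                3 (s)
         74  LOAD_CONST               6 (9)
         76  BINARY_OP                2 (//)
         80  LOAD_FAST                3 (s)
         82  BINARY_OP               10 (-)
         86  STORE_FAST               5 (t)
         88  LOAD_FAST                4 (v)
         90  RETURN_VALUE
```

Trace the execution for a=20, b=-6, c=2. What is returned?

-264

LOAD_FAST b → push -6. Stack: [-6]
LOAD_CONST → push 8. Stack: [-6, 8]
BINARY_OP | → -6 | 8 = -6. Stack: [-6]
LOAD_CONST → push 1. Stack: [-6, 1]
BINARY_OP * → -6 * 1 = -6. Stack: [-6]
STORE_FAST s → s=-6. Stack: []
LOAD_FAST_LOAD_FAST a,s → push 20,-6. Stack: [20, -6]
COMPARE_OP bool(==) → 20 vs -6 = False. Stack: [False]
POP_JUMP_IF_FALSE → pop False; jump. Stack: []
LOAD_FAST b → push -6. Stack: [-6]
LOAD_CONST → push 11. Stack: [-6, 11]
BINARY_OP * → -6 * 11 = -66. Stack: [-66]
LOAD_CONST → push 4. Stack: [-66, 4]
BINARY_OP * → -66 * 4 = -264. Stack: [-264]
STORE_FAST v → v=-264. Stack: []
LOAD_FAST s → push -6. Stack: [-6]
LOAD_CONST → push 9. Stack: [-6, 9]
BINARY_OP // → -6 // 9 = -1. Stack: [-1]
LOAD_FAST s → push -6. Stack: [-1, -6]
BINARY_OP - → -1 - -6 = 5. Stack: [5]
STORE_FAST t → t=5. Stack: []
LOAD_FAST v → push -264. Stack: [-264]
RETURN_VALUE → return -264.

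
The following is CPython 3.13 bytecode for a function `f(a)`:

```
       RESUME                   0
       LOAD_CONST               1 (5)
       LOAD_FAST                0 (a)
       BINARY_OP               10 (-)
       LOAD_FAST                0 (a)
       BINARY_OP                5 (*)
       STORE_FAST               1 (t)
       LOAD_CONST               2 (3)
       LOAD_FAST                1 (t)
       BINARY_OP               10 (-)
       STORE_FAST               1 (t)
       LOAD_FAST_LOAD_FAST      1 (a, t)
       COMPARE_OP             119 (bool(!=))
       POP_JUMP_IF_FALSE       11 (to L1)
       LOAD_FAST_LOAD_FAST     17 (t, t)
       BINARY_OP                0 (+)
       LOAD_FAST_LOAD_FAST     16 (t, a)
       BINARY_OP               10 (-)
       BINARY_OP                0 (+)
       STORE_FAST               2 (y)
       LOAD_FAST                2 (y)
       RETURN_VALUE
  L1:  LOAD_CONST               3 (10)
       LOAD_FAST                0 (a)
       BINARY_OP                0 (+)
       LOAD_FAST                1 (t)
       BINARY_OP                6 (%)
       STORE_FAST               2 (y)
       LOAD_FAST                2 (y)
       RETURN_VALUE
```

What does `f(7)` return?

44

LOAD_CONST → push 5. Stack: [5]
LOAD_FAST a → push 7. Stack: [5, 7]
BINARY_OP - → 5 - 7 = -2. Stack: [-2]
LOAD_FAST a → push 7. Stack: [-2, 7]
BINARY_OP * → -2 * 7 = -14. Stack: [-14]
STORE_FAST t → t=-14. Stack: []
LOAD_CONST → push 3. Stack: [3]
LOAD_FAST t → push -14. Stack: [3, -14]
BINARY_OP - → 3 - -14 = 17. Stack: [17]
STORE_FAST t → t=17. Stack: []
LOAD_FAST_LOAD_FAST a,t → push 7,17. Stack: [7, 17]
COMPARE_OP bool(!=) → 7 vs 17 = True. Stack: [True]
POP_JUMP_IF_FALSE → pop True; no jump. Stack: []
LOAD_FAST_LOAD_FAST t,t → push 17,17. Stack: [17, 17]
BINARY_OP + → 17 + 17 = 34. Stack: [34]
LOAD_FAST_LOAD_FAST t,a → push 17,7. Stack: [34, 17, 7]
BINARY_OP - → 17 - 7 = 10. Stack: [34, 10]
BINARY_OP + → 34 + 10 = 44. Stack: [44]
STORE_FAST y → y=44. Stack: []
LOAD_FAST y → push 44. Stack: [44]
RETURN_VALUE → return 44.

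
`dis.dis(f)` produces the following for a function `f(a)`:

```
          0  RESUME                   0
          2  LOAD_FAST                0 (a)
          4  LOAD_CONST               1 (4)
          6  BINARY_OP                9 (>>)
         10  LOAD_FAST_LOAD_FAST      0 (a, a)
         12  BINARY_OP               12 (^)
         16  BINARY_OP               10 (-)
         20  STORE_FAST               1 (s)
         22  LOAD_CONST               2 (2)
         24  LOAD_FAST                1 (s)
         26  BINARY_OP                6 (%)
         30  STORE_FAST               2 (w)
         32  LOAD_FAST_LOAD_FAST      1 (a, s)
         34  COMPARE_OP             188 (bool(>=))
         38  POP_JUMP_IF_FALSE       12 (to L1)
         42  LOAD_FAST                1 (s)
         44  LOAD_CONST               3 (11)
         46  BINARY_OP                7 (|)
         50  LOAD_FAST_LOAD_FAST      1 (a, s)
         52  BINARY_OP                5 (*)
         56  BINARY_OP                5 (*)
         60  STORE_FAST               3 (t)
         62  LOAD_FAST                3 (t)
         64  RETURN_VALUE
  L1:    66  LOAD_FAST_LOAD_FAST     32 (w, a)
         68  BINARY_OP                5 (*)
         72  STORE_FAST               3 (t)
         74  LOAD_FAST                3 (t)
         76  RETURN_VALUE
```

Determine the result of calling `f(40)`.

LOAD_FAST a → push 40. Stack: [40]
LOAD_CONST → push 4. Stack: [40, 4]
BINARY_OP >> → 40 >> 4 = 2. Stack: [2]
LOAD_FAST_LOAD_FAST a,a → push 40,40. Stack: [2, 40, 40]
BINARY_OP ^ → 40 ^ 40 = 0. Stack: [2, 0]
BINARY_OP - → 2 - 0 = 2. Stack: [2]
STORE_FAST s → s=2. Stack: []
LOAD_CONST → push 2. Stack: [2]
LOAD_FAST s → push 2. Stack: [2, 2]
BINARY_OP % → 2 % 2 = 0. Stack: [0]
STORE_FAST w → w=0. Stack: []
LOAD_FAST_LOAD_FAST a,s → push 40,2. Stack: [40, 2]
COMPARE_OP bool(>=) → 40 vs 2 = True. Stack: [True]
POP_JUMP_IF_FALSE → pop True; no jump. Stack: []
LOAD_FAST s → push 2. Stack: [2]
LOAD_CONST → push 11. Stack: [2, 11]
BINARY_OP | → 2 | 11 = 11. Stack: [11]
LOAD_FAST_LOAD_FAST a,s → push 40,2. Stack: [11, 40, 2]
BINARY_OP * → 40 * 2 = 80. Stack: [11, 80]
BINARY_OP * → 11 * 80 = 880. Stack: [880]
STORE_FAST t → t=880. Stack: []
LOAD_FAST t → push 880. Stack: [880]
RETURN_VALUE → return 880.

880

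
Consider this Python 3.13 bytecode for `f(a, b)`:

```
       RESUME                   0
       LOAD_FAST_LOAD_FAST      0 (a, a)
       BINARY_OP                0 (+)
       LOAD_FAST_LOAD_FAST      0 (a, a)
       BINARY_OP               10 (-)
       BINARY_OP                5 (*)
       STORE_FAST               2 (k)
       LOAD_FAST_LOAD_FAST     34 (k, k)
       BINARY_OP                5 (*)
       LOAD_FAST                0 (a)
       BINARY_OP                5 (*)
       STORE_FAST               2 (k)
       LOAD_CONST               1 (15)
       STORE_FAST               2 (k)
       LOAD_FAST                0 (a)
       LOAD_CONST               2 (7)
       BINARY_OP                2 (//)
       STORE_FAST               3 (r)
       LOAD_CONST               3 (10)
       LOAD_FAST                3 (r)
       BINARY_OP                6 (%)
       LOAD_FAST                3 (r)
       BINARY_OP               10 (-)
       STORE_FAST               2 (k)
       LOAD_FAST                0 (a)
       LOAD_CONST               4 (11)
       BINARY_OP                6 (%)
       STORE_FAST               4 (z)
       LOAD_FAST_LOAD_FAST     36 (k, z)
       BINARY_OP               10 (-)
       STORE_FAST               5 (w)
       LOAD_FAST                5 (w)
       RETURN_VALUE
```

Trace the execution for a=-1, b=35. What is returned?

LOAD_FAST_LOAD_FAST a,a → push -1,-1. Stack: [-1, -1]
BINARY_OP + → -1 + -1 = -2. Stack: [-2]
LOAD_FAST_LOAD_FAST a,a → push -1,-1. Stack: [-2, -1, -1]
BINARY_OP - → -1 - -1 = 0. Stack: [-2, 0]
BINARY_OP * → -2 * 0 = 0. Stack: [0]
STORE_FAST k → k=0. Stack: []
LOAD_FAST_LOAD_FAST k,k → push 0,0. Stack: [0, 0]
BINARY_OP * → 0 * 0 = 0. Stack: [0]
LOAD_FAST a → push -1. Stack: [0, -1]
BINARY_OP * → 0 * -1 = 0. Stack: [0]
STORE_FAST k → k=0. Stack: []
LOAD_CONST → push 15. Stack: [15]
STORE_FAST k → k=15. Stack: []
LOAD_FAST a → push -1. Stack: [-1]
LOAD_CONST → push 7. Stack: [-1, 7]
BINARY_OP // → -1 // 7 = -1. Stack: [-1]
STORE_FAST r → r=-1. Stack: []
LOAD_CONST → push 10. Stack: [10]
LOAD_FAST r → push -1. Stack: [10, -1]
BINARY_OP % → 10 % -1 = 0. Stack: [0]
LOAD_FAST r → push -1. Stack: [0, -1]
BINARY_OP - → 0 - -1 = 1. Stack: [1]
STORE_FAST k → k=1. Stack: []
LOAD_FAST a → push -1. Stack: [-1]
LOAD_CONST → push 11. Stack: [-1, 11]
BINARY_OP % → -1 % 11 = 10. Stack: [10]
STORE_FAST z → z=10. Stack: []
LOAD_FAST_LOAD_FAST k,z → push 1,10. Stack: [1, 10]
BINARY_OP - → 1 - 10 = -9. Stack: [-9]
STORE_FAST w → w=-9. Stack: []
LOAD_FAST w → push -9. Stack: [-9]
RETURN_VALUE → return -9.

-9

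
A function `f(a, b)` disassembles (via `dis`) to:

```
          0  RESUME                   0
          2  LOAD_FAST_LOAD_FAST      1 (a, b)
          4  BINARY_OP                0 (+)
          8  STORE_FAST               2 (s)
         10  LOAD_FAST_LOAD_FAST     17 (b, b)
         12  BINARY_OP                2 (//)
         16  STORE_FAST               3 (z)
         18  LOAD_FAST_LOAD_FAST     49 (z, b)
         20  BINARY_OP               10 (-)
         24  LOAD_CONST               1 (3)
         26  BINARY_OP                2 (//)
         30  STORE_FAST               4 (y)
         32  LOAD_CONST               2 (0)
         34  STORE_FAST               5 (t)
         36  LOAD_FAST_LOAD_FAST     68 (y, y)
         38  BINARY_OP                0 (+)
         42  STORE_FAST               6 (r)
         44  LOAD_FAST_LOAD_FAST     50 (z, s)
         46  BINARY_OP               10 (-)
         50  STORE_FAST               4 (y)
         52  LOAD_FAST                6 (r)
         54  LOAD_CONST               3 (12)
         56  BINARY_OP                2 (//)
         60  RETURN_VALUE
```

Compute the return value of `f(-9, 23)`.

-2

LOAD_FAST_LOAD_FAST a,b → push -9,23. Stack: [-9, 23]
BINARY_OP + → -9 + 23 = 14. Stack: [14]
STORE_FAST s → s=14. Stack: []
LOAD_FAST_LOAD_FAST b,b → push 23,23. Stack: [23, 23]
BINARY_OP // → 23 // 23 = 1. Stack: [1]
STORE_FAST z → z=1. Stack: []
LOAD_FAST_LOAD_FAST z,b → push 1,23. Stack: [1, 23]
BINARY_OP - → 1 - 23 = -22. Stack: [-22]
LOAD_CONST → push 3. Stack: [-22, 3]
BINARY_OP // → -22 // 3 = -8. Stack: [-8]
STORE_FAST y → y=-8. Stack: []
LOAD_CONST → push 0. Stack: [0]
STORE_FAST t → t=0. Stack: []
LOAD_FAST_LOAD_FAST y,y → push -8,-8. Stack: [-8, -8]
BINARY_OP + → -8 + -8 = -16. Stack: [-16]
STORE_FAST r → r=-16. Stack: []
LOAD_FAST_LOAD_FAST z,s → push 1,14. Stack: [1, 14]
BINARY_OP - → 1 - 14 = -13. Stack: [-13]
STORE_FAST y → y=-13. Stack: []
LOAD_FAST r → push -16. Stack: [-16]
LOAD_CONST → push 12. Stack: [-16, 12]
BINARY_OP // → -16 // 12 = -2. Stack: [-2]
RETURN_VALUE → return -2.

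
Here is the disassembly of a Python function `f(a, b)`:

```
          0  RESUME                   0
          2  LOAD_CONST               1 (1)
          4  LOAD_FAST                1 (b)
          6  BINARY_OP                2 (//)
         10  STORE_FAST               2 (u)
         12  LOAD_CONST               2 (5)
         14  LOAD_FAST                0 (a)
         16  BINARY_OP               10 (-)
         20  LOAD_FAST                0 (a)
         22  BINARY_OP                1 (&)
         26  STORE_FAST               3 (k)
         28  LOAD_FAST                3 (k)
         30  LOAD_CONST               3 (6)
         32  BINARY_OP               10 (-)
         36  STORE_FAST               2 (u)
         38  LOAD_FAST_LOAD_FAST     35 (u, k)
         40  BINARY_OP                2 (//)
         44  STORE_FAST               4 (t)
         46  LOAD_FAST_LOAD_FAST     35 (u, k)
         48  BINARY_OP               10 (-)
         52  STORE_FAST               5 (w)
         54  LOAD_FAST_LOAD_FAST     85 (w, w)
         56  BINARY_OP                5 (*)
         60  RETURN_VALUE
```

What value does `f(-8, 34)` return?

36

LOAD_CONST → push 1. Stack: [1]
LOAD_FAST b → push 34. Stack: [1, 34]
BINARY_OP // → 1 // 34 = 0. Stack: [0]
STORE_FAST u → u=0. Stack: []
LOAD_CONST → push 5. Stack: [5]
LOAD_FAST a → push -8. Stack: [5, -8]
BINARY_OP - → 5 - -8 = 13. Stack: [13]
LOAD_FAST a → push -8. Stack: [13, -8]
BINARY_OP & → 13 & -8 = 8. Stack: [8]
STORE_FAST k → k=8. Stack: []
LOAD_FAST k → push 8. Stack: [8]
LOAD_CONST → push 6. Stack: [8, 6]
BINARY_OP - → 8 - 6 = 2. Stack: [2]
STORE_FAST u → u=2. Stack: []
LOAD_FAST_LOAD_FAST u,k → push 2,8. Stack: [2, 8]
BINARY_OP // → 2 // 8 = 0. Stack: [0]
STORE_FAST t → t=0. Stack: []
LOAD_FAST_LOAD_FAST u,k → push 2,8. Stack: [2, 8]
BINARY_OP - → 2 - 8 = -6. Stack: [-6]
STORE_FAST w → w=-6. Stack: []
LOAD_FAST_LOAD_FAST w,w → push -6,-6. Stack: [-6, -6]
BINARY_OP * → -6 * -6 = 36. Stack: [36]
RETURN_VALUE → return 36.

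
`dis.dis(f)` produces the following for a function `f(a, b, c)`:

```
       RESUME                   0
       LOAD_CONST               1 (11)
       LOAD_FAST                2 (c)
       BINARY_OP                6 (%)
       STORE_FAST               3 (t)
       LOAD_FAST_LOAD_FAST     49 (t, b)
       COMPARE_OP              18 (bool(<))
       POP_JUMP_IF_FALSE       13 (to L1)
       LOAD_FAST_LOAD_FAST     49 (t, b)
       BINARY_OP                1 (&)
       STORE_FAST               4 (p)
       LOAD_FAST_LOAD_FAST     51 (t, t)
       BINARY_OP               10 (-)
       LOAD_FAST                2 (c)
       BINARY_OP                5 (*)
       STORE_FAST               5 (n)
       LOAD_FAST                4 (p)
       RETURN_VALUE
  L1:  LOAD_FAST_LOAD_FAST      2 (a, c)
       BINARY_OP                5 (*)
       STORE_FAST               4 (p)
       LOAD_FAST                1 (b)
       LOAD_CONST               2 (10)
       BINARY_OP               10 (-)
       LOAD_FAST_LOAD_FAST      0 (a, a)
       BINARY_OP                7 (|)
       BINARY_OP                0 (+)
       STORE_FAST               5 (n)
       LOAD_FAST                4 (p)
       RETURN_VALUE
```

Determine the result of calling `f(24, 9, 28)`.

LOAD_CONST → push 11. Stack: [11]
LOAD_FAST c → push 28. Stack: [11, 28]
BINARY_OP % → 11 % 28 = 11. Stack: [11]
STORE_FAST t → t=11. Stack: []
LOAD_FAST_LOAD_FAST t,b → push 11,9. Stack: [11, 9]
COMPARE_OP bool(<) → 11 vs 9 = False. Stack: [False]
POP_JUMP_IF_FALSE → pop False; jump. Stack: []
LOAD_FAST_LOAD_FAST a,c → push 24,28. Stack: [24, 28]
BINARY_OP * → 24 * 28 = 672. Stack: [672]
STORE_FAST p → p=672. Stack: []
LOAD_FAST b → push 9. Stack: [9]
LOAD_CONST → push 10. Stack: [9, 10]
BINARY_OP - → 9 - 10 = -1. Stack: [-1]
LOAD_FAST_LOAD_FAST a,a → push 24,24. Stack: [-1, 24, 24]
BINARY_OP | → 24 | 24 = 24. Stack: [-1, 24]
BINARY_OP + → -1 + 24 = 23. Stack: [23]
STORE_FAST n → n=23. Stack: []
LOAD_FAST p → push 672. Stack: [672]
RETURN_VALUE → return 672.

672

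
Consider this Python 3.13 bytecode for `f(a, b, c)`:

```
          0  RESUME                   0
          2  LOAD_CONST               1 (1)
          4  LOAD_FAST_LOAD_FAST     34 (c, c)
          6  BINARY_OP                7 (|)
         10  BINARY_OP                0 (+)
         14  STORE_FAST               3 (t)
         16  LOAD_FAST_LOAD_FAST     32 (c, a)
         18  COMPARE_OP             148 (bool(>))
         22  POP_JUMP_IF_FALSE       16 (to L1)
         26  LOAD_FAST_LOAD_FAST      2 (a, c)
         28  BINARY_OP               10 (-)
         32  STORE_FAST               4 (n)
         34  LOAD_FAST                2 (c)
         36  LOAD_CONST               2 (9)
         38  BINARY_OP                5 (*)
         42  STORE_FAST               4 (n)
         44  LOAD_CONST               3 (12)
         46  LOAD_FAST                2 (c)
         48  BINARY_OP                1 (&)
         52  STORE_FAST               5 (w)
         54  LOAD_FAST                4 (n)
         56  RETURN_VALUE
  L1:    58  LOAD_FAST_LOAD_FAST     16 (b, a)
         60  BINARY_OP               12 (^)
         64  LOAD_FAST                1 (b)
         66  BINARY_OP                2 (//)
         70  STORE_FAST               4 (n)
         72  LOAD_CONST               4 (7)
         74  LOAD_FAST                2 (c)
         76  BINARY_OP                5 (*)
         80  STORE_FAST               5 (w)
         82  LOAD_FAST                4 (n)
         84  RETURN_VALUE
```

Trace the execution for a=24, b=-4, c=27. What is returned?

LOAD_CONST → push 1. Stack: [1]
LOAD_FAST_LOAD_FAST c,c → push 27,27. Stack: [1, 27, 27]
BINARY_OP | → 27 | 27 = 27. Stack: [1, 27]
BINARY_OP + → 1 + 27 = 28. Stack: [28]
STORE_FAST t → t=28. Stack: []
LOAD_FAST_LOAD_FAST c,a → push 27,24. Stack: [27, 24]
COMPARE_OP bool(>) → 27 vs 24 = True. Stack: [True]
POP_JUMP_IF_FALSE → pop True; no jump. Stack: []
LOAD_FAST_LOAD_FAST a,c → push 24,27. Stack: [24, 27]
BINARY_OP - → 24 - 27 = -3. Stack: [-3]
STORE_FAST n → n=-3. Stack: []
LOAD_FAST c → push 27. Stack: [27]
LOAD_CONST → push 9. Stack: [27, 9]
BINARY_OP * → 27 * 9 = 243. Stack: [243]
STORE_FAST n → n=243. Stack: []
LOAD_CONST → push 12. Stack: [12]
LOAD_FAST c → push 27. Stack: [12, 27]
BINARY_OP & → 12 & 27 = 8. Stack: [8]
STORE_FAST w → w=8. Stack: []
LOAD_FAST n → push 243. Stack: [243]
RETURN_VALUE → return 243.

243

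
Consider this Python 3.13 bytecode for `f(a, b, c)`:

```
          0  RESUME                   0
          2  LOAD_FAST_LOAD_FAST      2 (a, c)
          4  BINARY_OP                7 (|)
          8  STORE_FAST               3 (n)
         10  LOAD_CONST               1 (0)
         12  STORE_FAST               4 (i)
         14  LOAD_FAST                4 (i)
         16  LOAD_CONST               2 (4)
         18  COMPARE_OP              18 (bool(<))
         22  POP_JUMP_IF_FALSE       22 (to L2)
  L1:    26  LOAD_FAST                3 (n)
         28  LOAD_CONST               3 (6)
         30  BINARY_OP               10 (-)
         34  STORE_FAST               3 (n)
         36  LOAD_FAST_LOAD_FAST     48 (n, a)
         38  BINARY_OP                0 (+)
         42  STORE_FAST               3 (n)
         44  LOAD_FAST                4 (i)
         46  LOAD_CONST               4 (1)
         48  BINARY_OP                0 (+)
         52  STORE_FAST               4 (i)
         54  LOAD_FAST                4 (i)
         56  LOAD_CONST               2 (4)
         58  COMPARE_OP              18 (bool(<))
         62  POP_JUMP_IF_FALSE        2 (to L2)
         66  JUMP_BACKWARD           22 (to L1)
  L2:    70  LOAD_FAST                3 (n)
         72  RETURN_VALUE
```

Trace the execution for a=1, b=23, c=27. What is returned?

LOAD_FAST_LOAD_FAST a,c → push 1,27
BINARY_OP | → 1 | 27 = 27
STORE_FAST n → n=27
LOAD_CONST → push 0
STORE_FAST i → i=0
LOAD_FAST i → push 0
LOAD_CONST → push 4
COMPARE_OP bool(<) → 0 vs 4 = True
POP_JUMP_IF_FALSE → pop True; no jump
LOAD_FAST n → push 27
LOAD_CONST → push 6
BINARY_OP - → 27 - 6 = 21
STORE_FAST n → n=21
LOAD_FAST_LOAD_FAST n,a → push 21,1
BINARY_OP + → 21 + 1 = 22
STORE_FAST n → n=22
LOAD_FAST i → push 0
LOAD_CONST → push 1
BINARY_OP + → 0 + 1 = 1
STORE_FAST i → i=1
LOAD_FAST i → push 1
LOAD_CONST → push 4
COMPARE_OP bool(<) → 1 vs 4 = True
POP_JUMP_IF_FALSE → pop True; no jump
LOAD_FAST n → push 22
LOAD_CONST → push 6
BINARY_OP - → 22 - 6 = 16
STORE_FAST n → n=16
LOAD_FAST_LOAD_FAST n,a → push 16,1
BINARY_OP + → 16 + 1 = 17
STORE_FAST n → n=17
LOAD_FAST i → push 1
LOAD_CONST → push 1
BINARY_OP + → 1 + 1 = 2
STORE_FAST i → i=2
LOAD_FAST i → push 2
LOAD_CONST → push 4
COMPARE_OP bool(<) → 2 vs 4 = True
POP_JUMP_IF_FALSE → pop True; no jump
LOAD_FAST n → push 17
LOAD_CONST → push 6
BINARY_OP - → 17 - 6 = 11
STORE_FAST n → n=11
LOAD_FAST_LOAD_FAST n,a → push 11,1
BINARY_OP + → 11 + 1 = 12
STORE_FAST n → n=12
LOAD_FAST i → push 2
LOAD_CONST → push 1
BINARY_OP + → 2 + 1 = 3
STORE_FAST i → i=3
LOAD_FAST i → push 3
LOAD_CONST → push 4
COMPARE_OP bool(<) → 3 vs 4 = True
POP_JUMP_IF_FALSE → pop True; no jump
LOAD_FAST n → push 12
LOAD_CONST → push 6
BINARY_OP - → 12 - 6 = 6
STORE_FAST n → n=6
LOAD_FAST_LOAD_FAST n,a → push 6,1
BINARY_OP + → 6 + 1 = 7
STORE_FAST n → n=7
LOAD_FAST i → push 3
LOAD_CONST → push 1
BINARY_OP + → 3 + 1 = 4
STORE_FAST i → i=4
LOAD_FAST i → push 4
LOAD_CONST → push 4
COMPARE_OP bool(<) → 4 vs 4 = False
POP_JUMP_IF_FALSE → pop False; jump
LOAD_FAST n → push 7
RETURN_VALUE → return 7.

7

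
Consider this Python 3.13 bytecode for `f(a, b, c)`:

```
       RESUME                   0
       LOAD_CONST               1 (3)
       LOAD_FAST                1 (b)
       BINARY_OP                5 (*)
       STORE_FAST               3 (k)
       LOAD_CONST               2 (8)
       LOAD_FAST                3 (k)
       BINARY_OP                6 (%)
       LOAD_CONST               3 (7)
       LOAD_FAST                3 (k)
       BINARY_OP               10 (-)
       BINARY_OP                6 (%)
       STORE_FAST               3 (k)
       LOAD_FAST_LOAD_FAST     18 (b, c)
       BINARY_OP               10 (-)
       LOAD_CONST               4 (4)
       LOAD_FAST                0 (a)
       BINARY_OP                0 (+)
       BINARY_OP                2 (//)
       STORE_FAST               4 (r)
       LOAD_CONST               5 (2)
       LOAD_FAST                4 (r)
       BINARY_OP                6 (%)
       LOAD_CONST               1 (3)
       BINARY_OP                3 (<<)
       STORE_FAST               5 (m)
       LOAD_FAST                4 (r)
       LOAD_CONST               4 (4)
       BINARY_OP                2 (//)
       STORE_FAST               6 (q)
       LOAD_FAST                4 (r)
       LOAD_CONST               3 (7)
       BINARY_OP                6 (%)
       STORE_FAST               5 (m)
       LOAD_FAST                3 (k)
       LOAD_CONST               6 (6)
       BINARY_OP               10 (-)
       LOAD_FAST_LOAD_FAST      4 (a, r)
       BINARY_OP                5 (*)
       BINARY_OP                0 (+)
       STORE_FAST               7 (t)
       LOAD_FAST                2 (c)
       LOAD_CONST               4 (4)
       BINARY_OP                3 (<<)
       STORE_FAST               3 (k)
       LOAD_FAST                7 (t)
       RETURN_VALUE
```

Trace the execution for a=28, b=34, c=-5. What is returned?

LOAD_CONST → push 3. Stack: [3]
LOAD_FAST b → push 34. Stack: [3, 34]
BINARY_OP * → 3 * 34 = 102. Stack: [102]
STORE_FAST k → k=102. Stack: []
LOAD_CONST → push 8. Stack: [8]
LOAD_FAST k → push 102. Stack: [8, 102]
BINARY_OP % → 8 % 102 = 8. Stack: [8]
LOAD_CONST → push 7. Stack: [8, 7]
LOAD_FAST k → push 102. Stack: [8, 7, 102]
BINARY_OP - → 7 - 102 = -95. Stack: [8, -95]
BINARY_OP % → 8 % -95 = -87. Stack: [-87]
STORE_FAST k → k=-87. Stack: []
LOAD_FAST_LOAD_FAST b,c → push 34,-5. Stack: [34, -5]
BINARY_OP - → 34 - -5 = 39. Stack: [39]
LOAD_CONST → push 4. Stack: [39, 4]
LOAD_FAST a → push 28. Stack: [39, 4, 28]
BINARY_OP + → 4 + 28 = 32. Stack: [39, 32]
BINARY_OP // → 39 // 32 = 1. Stack: [1]
STORE_FAST r → r=1. Stack: []
LOAD_CONST → push 2. Stack: [2]
LOAD_FAST r → push 1. Stack: [2, 1]
BINARY_OP % → 2 % 1 = 0. Stack: [0]
LOAD_CONST → push 3. Stack: [0, 3]
BINARY_OP << → 0 << 3 = 0. Stack: [0]
STORE_FAST m → m=0. Stack: []
LOAD_FAST r → push 1. Stack: [1]
LOAD_CONST → push 4. Stack: [1, 4]
BINARY_OP // → 1 // 4 = 0. Stack: [0]
STORE_FAST q → q=0. Stack: []
LOAD_FAST r → push 1. Stack: [1]
LOAD_CONST → push 7. Stack: [1, 7]
BINARY_OP % → 1 % 7 = 1. Stack: [1]
STORE_FAST m → m=1. Stack: []
LOAD_FAST k → push -87. Stack: [-87]
LOAD_CONST → push 6. Stack: [-87, 6]
BINARY_OP - → -87 - 6 = -93. Stack: [-93]
LOAD_FAST_LOAD_FAST a,r → push 28,1. Stack: [-93, 28, 1]
BINARY_OP * → 28 * 1 = 28. Stack: [-93, 28]
BINARY_OP + → -93 + 28 = -65. Stack: [-65]
STORE_FAST t → t=-65. Stack: []
LOAD_FAST c → push -5. Stack: [-5]
LOAD_CONST → push 4. Stack: [-5, 4]
BINARY_OP << → -5 << 4 = -80. Stack: [-80]
STORE_FAST k → k=-80. Stack: []
LOAD_FAST t → push -65. Stack: [-65]
RETURN_VALUE → return -65.

-65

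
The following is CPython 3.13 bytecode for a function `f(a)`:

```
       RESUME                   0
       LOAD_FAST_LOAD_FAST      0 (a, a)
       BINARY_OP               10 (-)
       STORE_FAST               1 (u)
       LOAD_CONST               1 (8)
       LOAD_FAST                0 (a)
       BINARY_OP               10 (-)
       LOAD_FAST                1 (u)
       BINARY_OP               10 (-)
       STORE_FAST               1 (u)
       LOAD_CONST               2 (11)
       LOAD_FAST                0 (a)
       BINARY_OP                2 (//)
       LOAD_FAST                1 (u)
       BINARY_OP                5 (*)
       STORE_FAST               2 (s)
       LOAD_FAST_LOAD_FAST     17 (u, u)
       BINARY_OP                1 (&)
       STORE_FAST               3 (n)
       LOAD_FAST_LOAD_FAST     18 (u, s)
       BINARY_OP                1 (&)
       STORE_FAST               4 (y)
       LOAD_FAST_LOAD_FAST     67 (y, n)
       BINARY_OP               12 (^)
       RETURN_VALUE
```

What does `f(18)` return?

LOAD_FAST_LOAD_FAST a,a → push 18,18. Stack: [18, 18]
BINARY_OP - → 18 - 18 = 0. Stack: [0]
STORE_FAST u → u=0. Stack: []
LOAD_CONST → push 8. Stack: [8]
LOAD_FAST a → push 18. Stack: [8, 18]
BINARY_OP - → 8 - 18 = -10. Stack: [-10]
LOAD_FAST u → push 0. Stack: [-10, 0]
BINARY_OP - → -10 - 0 = -10. Stack: [-10]
STORE_FAST u → u=-10. Stack: []
LOAD_CONST → push 11. Stack: [11]
LOAD_FAST a → push 18. Stack: [11, 18]
BINARY_OP // → 11 // 18 = 0. Stack: [0]
LOAD_FAST u → push -10. Stack: [0, -10]
BINARY_OP * → 0 * -10 = 0. Stack: [0]
STORE_FAST s → s=0. Stack: []
LOAD_FAST_LOAD_FAST u,u → push -10,-10. Stack: [-10, -10]
BINARY_OP & → -10 & -10 = -10. Stack: [-10]
STORE_FAST n → n=-10. Stack: []
LOAD_FAST_LOAD_FAST u,s → push -10,0. Stack: [-10, 0]
BINARY_OP & → -10 & 0 = 0. Stack: [0]
STORE_FAST y → y=0. Stack: []
LOAD_FAST_LOAD_FAST y,n → push 0,-10. Stack: [0, -10]
BINARY_OP ^ → 0 ^ -10 = -10. Stack: [-10]
RETURN_VALUE → return -10.

-10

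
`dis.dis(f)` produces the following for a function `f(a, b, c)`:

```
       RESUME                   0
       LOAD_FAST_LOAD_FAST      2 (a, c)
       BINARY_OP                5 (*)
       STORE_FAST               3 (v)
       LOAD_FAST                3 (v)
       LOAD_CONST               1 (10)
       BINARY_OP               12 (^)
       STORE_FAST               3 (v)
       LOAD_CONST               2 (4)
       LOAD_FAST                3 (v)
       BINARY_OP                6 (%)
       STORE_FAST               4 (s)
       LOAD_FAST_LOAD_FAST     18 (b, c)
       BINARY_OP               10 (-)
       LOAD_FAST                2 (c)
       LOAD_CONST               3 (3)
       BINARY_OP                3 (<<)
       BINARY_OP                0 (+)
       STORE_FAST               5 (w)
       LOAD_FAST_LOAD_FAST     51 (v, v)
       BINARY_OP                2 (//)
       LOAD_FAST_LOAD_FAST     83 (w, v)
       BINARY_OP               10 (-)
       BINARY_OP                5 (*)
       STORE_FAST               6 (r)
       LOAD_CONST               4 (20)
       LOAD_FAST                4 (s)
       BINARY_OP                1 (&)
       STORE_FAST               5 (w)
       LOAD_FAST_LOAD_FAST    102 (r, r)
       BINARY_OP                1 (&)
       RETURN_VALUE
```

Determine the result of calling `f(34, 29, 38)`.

LOAD_FAST_LOAD_FAST a,c → push 34,38. Stack: [34, 38]
BINARY_OP * → 34 * 38 = 1292. Stack: [1292]
STORE_FAST v → v=1292. Stack: []
LOAD_FAST v → push 1292. Stack: [1292]
LOAD_CONST → push 10. Stack: [1292, 10]
BINARY_OP ^ → 1292 ^ 10 = 1286. Stack: [1286]
STORE_FAST v → v=1286. Stack: []
LOAD_CONST → push 4. Stack: [4]
LOAD_FAST v → push 1286. Stack: [4, 1286]
BINARY_OP % → 4 % 1286 = 4. Stack: [4]
STORE_FAST s → s=4. Stack: []
LOAD_FAST_LOAD_FAST b,c → push 29,38. Stack: [29, 38]
BINARY_OP - → 29 - 38 = -9. Stack: [-9]
LOAD_FAST c → push 38. Stack: [-9, 38]
LOAD_CONST → push 3. Stack: [-9, 38, 3]
BINARY_OP << → 38 << 3 = 304. Stack: [-9, 304]
BINARY_OP + → -9 + 304 = 295. Stack: [295]
STORE_FAST w → w=295. Stack: []
LOAD_FAST_LOAD_FAST v,v → push 1286,1286. Stack: [1286, 1286]
BINARY_OP // → 1286 // 1286 = 1. Stack: [1]
LOAD_FAST_LOAD_FAST w,v → push 295,1286. Stack: [1, 295, 1286]
BINARY_OP - → 295 - 1286 = -991. Stack: [1, -991]
BINARY_OP * → 1 * -991 = -991. Stack: [-991]
STORE_FAST r → r=-991. Stack: []
LOAD_CONST → push 20. Stack: [20]
LOAD_FAST s → push 4. Stack: [20, 4]
BINARY_OP & → 20 & 4 = 4. Stack: [4]
STORE_FAST w → w=4. Stack: []
LOAD_FAST_LOAD_FAST r,r → push -991,-991. Stack: [-991, -991]
BINARY_OP & → -991 & -991 = -991. Stack: [-991]
RETURN_VALUE → return -991.

-991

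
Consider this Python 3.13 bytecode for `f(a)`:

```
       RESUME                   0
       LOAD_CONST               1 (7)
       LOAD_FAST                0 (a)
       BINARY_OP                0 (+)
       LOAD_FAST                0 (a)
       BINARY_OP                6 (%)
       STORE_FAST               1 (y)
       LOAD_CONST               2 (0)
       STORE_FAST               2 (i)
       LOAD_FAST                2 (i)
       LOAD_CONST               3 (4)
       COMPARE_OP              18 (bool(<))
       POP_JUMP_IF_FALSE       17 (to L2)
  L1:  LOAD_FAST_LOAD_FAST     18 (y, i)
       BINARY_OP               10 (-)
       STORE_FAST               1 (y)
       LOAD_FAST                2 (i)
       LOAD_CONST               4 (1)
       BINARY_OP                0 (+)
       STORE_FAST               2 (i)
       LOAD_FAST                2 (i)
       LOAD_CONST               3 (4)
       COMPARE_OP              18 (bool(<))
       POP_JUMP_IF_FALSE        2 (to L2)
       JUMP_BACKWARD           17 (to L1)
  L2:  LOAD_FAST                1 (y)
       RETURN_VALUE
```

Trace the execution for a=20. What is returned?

LOAD_CONST → push 7. Stack: [7]
LOAD_FAST a → push 20. Stack: [7, 20]
BINARY_OP + → 7 + 20 = 27. Stack: [27]
LOAD_FAST a → push 20. Stack: [27, 20]
BINARY_OP % → 27 % 20 = 7. Stack: [7]
STORE_FAST y → y=7. Stack: []
LOAD_CONST → push 0. Stack: [0]
STORE_FAST i → i=0. Stack: []
LOAD_FAST i → push 0. Stack: [0]
LOAD_CONST → push 4. Stack: [0, 4]
COMPARE_OP bool(<) → 0 vs 4 = True. Stack: [True]
POP_JUMP_IF_FALSE → pop True; no jump. Stack: []
LOAD_FAST_LOAD_FAST y,i → push 7,0. Stack: [7, 0]
BINARY_OP - → 7 - 0 = 7. Stack: [7]
STORE_FAST y → y=7. Stack: []
LOAD_FAST i → push 0. Stack: [0]
LOAD_CONST → push 1. Stack: [0, 1]
BINARY_OP + → 0 + 1 = 1. Stack: [1]
STORE_FAST i → i=1. Stack: []
LOAD_FAST i → push 1. Stack: [1]
LOAD_CONST → push 4. Stack: [1, 4]
COMPARE_OP bool(<) → 1 vs 4 = True. Stack: [True]
POP_JUMP_IF_FALSE → pop True; no jump. Stack: []
LOAD_FAST_LOAD_FAST y,i → push 7,1. Stack: [7, 1]
BINARY_OP - → 7 - 1 = 6. Stack: [6]
STORE_FAST y → y=6. Stack: []
LOAD_FAST i → push 1. Stack: [1]
LOAD_CONST → push 1. Stack: [1, 1]
BINARY_OP + → 1 + 1 = 2. Stack: [2]
STORE_FAST i → i=2. Stack: []
LOAD_FAST i → push 2. Stack: [2]
LOAD_CONST → push 4. Stack: [2, 4]
COMPARE_OP bool(<) → 2 vs 4 = True. Stack: [True]
POP_JUMP_IF_FALSE → pop True; no jump. Stack: []
LOAD_FAST_LOAD_FAST y,i → push 6,2. Stack: [6, 2]
BINARY_OP - → 6 - 2 = 4. Stack: [4]
STORE_FAST y → y=4. Stack: []
LOAD_FAST i → push 2. Stack: [2]
LOAD_CONST → push 1. Stack: [2, 1]
BINARY_OP + → 2 + 1 = 3. Stack: [3]
STORE_FAST i → i=3. Stack: []
LOAD_FAST i → push 3. Stack: [3]
LOAD_CONST → push 4. Stack: [3, 4]
COMPARE_OP bool(<) → 3 vs 4 = True. Stack: [True]
POP_JUMP_IF_FALSE → pop True; no jump. Stack: []
LOAD_FAST_LOAD_FAST y,i → push 4,3. Stack: [4, 3]
BINARY_OP - → 4 - 3 = 1. Stack: [1]
STORE_FAST y → y=1. Stack: []
LOAD_FAST i → push 3. Stack: [3]
LOAD_CONST → push 1. Stack: [3, 1]
BINARY_OP + → 3 + 1 = 4. Stack: [4]
STORE_FAST i → i=4. Stack: []
LOAD_FAST i → push 4. Stack: [4]
LOAD_CONST → push 4. Stack: [4, 4]
COMPARE_OP bool(<) → 4 vs 4 = False. Stack: [False]
POP_JUMP_IF_FALSE → pop False; jump. Stack: []
LOAD_FAST y → push 1. Stack: [1]
RETURN_VALUE → return 1.

1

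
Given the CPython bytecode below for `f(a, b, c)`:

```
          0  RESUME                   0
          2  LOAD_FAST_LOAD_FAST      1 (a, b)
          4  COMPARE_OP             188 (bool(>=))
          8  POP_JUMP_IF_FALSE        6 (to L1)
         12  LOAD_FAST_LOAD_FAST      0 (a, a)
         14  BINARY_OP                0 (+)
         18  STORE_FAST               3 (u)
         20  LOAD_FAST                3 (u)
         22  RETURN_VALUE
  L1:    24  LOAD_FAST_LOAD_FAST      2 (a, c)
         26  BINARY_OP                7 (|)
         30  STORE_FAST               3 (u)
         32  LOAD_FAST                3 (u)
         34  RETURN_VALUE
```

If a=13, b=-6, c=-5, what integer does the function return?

LOAD_FAST_LOAD_FAST a,b → push 13,-6. Stack: [13, -6]
COMPARE_OP bool(>=) → 13 vs -6 = True. Stack: [True]
POP_JUMP_IF_FALSE → pop True; no jump. Stack: []
LOAD_FAST_LOAD_FAST a,a → push 13,13. Stack: [13, 13]
BINARY_OP + → 13 + 13 = 26. Stack: [26]
STORE_FAST u → u=26. Stack: []
LOAD_FAST u → push 26. Stack: [26]
RETURN_VALUE → return 26.

26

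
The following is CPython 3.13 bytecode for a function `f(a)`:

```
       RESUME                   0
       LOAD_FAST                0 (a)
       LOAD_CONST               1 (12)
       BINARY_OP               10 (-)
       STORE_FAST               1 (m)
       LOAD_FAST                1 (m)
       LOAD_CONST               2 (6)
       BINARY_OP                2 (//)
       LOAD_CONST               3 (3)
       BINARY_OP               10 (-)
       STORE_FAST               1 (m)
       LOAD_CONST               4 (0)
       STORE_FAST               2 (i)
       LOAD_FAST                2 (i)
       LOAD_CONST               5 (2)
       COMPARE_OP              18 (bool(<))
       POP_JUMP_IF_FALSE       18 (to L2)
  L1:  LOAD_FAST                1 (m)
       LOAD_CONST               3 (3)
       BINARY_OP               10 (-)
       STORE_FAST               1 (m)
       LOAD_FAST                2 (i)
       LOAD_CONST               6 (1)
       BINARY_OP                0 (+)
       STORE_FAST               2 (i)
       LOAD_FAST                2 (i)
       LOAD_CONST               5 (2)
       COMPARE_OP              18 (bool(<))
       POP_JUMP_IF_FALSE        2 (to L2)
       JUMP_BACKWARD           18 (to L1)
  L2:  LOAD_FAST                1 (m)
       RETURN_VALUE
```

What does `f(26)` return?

LOAD_FAST a → push 26. Stack: [26]
LOAD_CONST → push 12. Stack: [26, 12]
BINARY_OP - → 26 - 12 = 14. Stack: [14]
STORE_FAST m → m=14. Stack: []
LOAD_FAST m → push 14. Stack: [14]
LOAD_CONST → push 6. Stack: [14, 6]
BINARY_OP // → 14 // 6 = 2. Stack: [2]
LOAD_CONST → push 3. Stack: [2, 3]
BINARY_OP - → 2 - 3 = -1. Stack: [-1]
STORE_FAST m → m=-1. Stack: []
LOAD_CONST → push 0. Stack: [0]
STORE_FAST i → i=0. Stack: []
LOAD_FAST i → push 0. Stack: [0]
LOAD_CONST → push 2. Stack: [0, 2]
COMPARE_OP bool(<) → 0 vs 2 = True. Stack: [True]
POP_JUMP_IF_FALSE → pop True; no jump. Stack: []
LOAD_FAST m → push -1. Stack: [-1]
LOAD_CONST → push 3. Stack: [-1, 3]
BINARY_OP - → -1 - 3 = -4. Stack: [-4]
STORE_FAST m → m=-4. Stack: []
LOAD_FAST i → push 0. Stack: [0]
LOAD_CONST → push 1. Stack: [0, 1]
BINARY_OP + → 0 + 1 = 1. Stack: [1]
STORE_FAST i → i=1. Stack: []
LOAD_FAST i → push 1. Stack: [1]
LOAD_CONST → push 2. Stack: [1, 2]
COMPARE_OP bool(<) → 1 vs 2 = True. Stack: [True]
POP_JUMP_IF_FALSE → pop True; no jump. Stack: []
LOAD_FAST m → push -4. Stack: [-4]
LOAD_CONST → push 3. Stack: [-4, 3]
BINARY_OP - → -4 - 3 = -7. Stack: [-7]
STORE_FAST m → m=-7. Stack: []
LOAD_FAST i → push 1. Stack: [1]
LOAD_CONST → push 1. Stack: [1, 1]
BINARY_OP + → 1 + 1 = 2. Stack: [2]
STORE_FAST i → i=2. Stack: []
LOAD_FAST i → push 2. Stack: [2]
LOAD_CONST → push 2. Stack: [2, 2]
COMPARE_OP bool(<) → 2 vs 2 = False. Stack: [False]
POP_JUMP_IF_FALSE → pop False; jump. Stack: []
LOAD_FAST m → push -7. Stack: [-7]
RETURN_VALUE → return -7.

-7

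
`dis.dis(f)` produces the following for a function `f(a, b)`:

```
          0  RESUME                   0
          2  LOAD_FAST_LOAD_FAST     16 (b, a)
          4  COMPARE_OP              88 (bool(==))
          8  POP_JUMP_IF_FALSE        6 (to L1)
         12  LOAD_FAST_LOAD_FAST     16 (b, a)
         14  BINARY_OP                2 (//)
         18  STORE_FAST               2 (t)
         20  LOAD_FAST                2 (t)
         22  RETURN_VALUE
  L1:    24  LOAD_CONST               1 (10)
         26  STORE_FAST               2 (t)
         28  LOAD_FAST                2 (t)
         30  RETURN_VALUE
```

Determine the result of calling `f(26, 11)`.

LOAD_FAST_LOAD_FAST b,a → push 11,26. Stack: [11, 26]
COMPARE_OP bool(==) → 11 vs 26 = False. Stack: [False]
POP_JUMP_IF_FALSE → pop False; jump. Stack: []
LOAD_CONST → push 10. Stack: [10]
STORE_FAST t → t=10. Stack: []
LOAD_FAST t → push 10. Stack: [10]
RETURN_VALUE → return 10.

10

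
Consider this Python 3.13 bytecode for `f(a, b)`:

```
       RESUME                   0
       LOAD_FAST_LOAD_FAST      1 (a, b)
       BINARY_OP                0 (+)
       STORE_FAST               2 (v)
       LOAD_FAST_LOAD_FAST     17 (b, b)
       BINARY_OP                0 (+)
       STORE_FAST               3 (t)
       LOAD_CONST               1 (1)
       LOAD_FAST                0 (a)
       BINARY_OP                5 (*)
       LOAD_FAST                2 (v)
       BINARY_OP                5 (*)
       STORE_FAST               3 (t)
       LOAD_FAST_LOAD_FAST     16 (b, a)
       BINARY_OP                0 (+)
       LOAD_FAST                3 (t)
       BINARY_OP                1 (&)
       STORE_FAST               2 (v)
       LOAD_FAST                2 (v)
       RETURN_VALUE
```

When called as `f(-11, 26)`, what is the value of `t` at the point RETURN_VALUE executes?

-165

LOAD_FAST_LOAD_FAST a,b → push -11,26. Stack: [-11, 26]
BINARY_OP + → -11 + 26 = 15. Stack: [15]
STORE_FAST v → v=15. Stack: []
LOAD_FAST_LOAD_FAST b,b → push 26,26. Stack: [26, 26]
BINARY_OP + → 26 + 26 = 52. Stack: [52]
STORE_FAST t → t=52. Stack: []
LOAD_CONST → push 1. Stack: [1]
LOAD_FAST a → push -11. Stack: [1, -11]
BINARY_OP * → 1 * -11 = -11. Stack: [-11]
LOAD_FAST v → push 15. Stack: [-11, 15]
BINARY_OP * → -11 * 15 = -165. Stack: [-165]
STORE_FAST t → t=-165. Stack: []
LOAD_FAST_LOAD_FAST b,a → push 26,-11. Stack: [26, -11]
BINARY_OP + → 26 + -11 = 15. Stack: [15]
LOAD_FAST t → push -165. Stack: [15, -165]
BINARY_OP & → 15 & -165 = 11. Stack: [11]
STORE_FAST v → v=11. Stack: []
LOAD_FAST v → push 11. Stack: [11]
RETURN_VALUE → return 11.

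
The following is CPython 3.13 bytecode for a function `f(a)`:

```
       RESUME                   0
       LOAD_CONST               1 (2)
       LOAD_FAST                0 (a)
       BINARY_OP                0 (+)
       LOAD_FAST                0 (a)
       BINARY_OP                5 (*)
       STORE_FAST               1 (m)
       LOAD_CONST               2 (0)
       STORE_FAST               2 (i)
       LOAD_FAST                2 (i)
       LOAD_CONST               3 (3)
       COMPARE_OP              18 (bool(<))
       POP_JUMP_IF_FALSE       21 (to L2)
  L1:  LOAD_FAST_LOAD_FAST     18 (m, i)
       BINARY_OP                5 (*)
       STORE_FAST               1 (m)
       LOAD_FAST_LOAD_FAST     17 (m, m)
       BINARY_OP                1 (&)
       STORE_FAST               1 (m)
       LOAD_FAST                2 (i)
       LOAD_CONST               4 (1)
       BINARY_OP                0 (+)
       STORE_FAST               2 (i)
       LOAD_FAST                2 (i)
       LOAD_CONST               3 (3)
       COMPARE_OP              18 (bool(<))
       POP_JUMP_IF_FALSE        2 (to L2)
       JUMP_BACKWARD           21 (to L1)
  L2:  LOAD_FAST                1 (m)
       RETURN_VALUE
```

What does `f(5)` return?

0

LOAD_CONST → push 2. Stack: [2]
LOAD_FAST a → push 5. Stack: [2, 5]
BINARY_OP + → 2 + 5 = 7. Stack: [7]
LOAD_FAST a → push 5. Stack: [7, 5]
BINARY_OP * → 7 * 5 = 35. Stack: [35]
STORE_FAST m → m=35. Stack: []
LOAD_CONST → push 0. Stack: [0]
STORE_FAST i → i=0. Stack: []
LOAD_FAST i → push 0. Stack: [0]
LOAD_CONST → push 3. Stack: [0, 3]
COMPARE_OP bool(<) → 0 vs 3 = True. Stack: [True]
POP_JUMP_IF_FALSE → pop True; no jump. Stack: []
LOAD_FAST_LOAD_FAST m,i → push 35,0. Stack: [35, 0]
BINARY_OP * → 35 * 0 = 0. Stack: [0]
STORE_FAST m → m=0. Stack: []
LOAD_FAST_LOAD_FAST m,m → push 0,0. Stack: [0, 0]
BINARY_OP & → 0 & 0 = 0. Stack: [0]
STORE_FAST m → m=0. Stack: []
LOAD_FAST i → push 0. Stack: [0]
LOAD_CONST → push 1. Stack: [0, 1]
BINARY_OP + → 0 + 1 = 1. Stack: [1]
STORE_FAST i → i=1. Stack: []
LOAD_FAST i → push 1. Stack: [1]
LOAD_CONST → push 3. Stack: [1, 3]
COMPARE_OP bool(<) → 1 vs 3 = True. Stack: [True]
POP_JUMP_IF_FALSE → pop True; no jump. Stack: []
LOAD_FAST_LOAD_FAST m,i → push 0,1. Stack: [0, 1]
BINARY_OP * → 0 * 1 = 0. Stack: [0]
STORE_FAST m → m=0. Stack: []
LOAD_FAST_LOAD_FAST m,m → push 0,0. Stack: [0, 0]
BINARY_OP & → 0 & 0 = 0. Stack: [0]
STORE_FAST m → m=0. Stack: []
LOAD_FAST i → push 1. Stack: [1]
LOAD_CONST → push 1. Stack: [1, 1]
BINARY_OP + → 1 + 1 = 2. Stack: [2]
STORE_FAST i → i=2. Stack: []
LOAD_FAST i → push 2. Stack: [2]
LOAD_CONST → push 3. Stack: [2, 3]
COMPARE_OP bool(<) → 2 vs 3 = True. Stack: [True]
POP_JUMP_IF_FALSE → pop True; no jump. Stack: []
LOAD_FAST_LOAD_FAST m,i → push 0,2. Stack: [0, 2]
BINARY_OP * → 0 * 2 = 0. Stack: [0]
STORE_FAST m → m=0. Stack: []
LOAD_FAST_LOAD_FAST m,m → push 0,0. Stack: [0, 0]
BINARY_OP & → 0 & 0 = 0. Stack: [0]
STORE_FAST m → m=0. Stack: []
LOAD_FAST i → push 2. Stack: [2]
LOAD_CONST → push 1. Stack: [2, 1]
BINARY_OP + → 2 + 1 = 3. Stack: [3]
STORE_FAST i → i=3. Stack: []
LOAD_FAST i → push 3. Stack: [3]
LOAD_CONST → push 3. Stack: [3, 3]
COMPARE_OP bool(<) → 3 vs 3 = False. Stack: [False]
POP_JUMP_IF_FALSE → pop False; jump. Stack: []
LOAD_FAST m → push 0. Stack: [0]
RETURN_VALUE → return 0.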